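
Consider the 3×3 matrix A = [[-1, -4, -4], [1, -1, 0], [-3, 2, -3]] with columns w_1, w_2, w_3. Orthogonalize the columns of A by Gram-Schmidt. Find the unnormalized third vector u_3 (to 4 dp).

w_1 = (-1, 1, -3); ‖w_1‖ = 3.3166, so e_1 = (-0.3015, 0.3015, -0.9045).
e_1·w_2 = (-0.3015)·(-4) + 0.3015·(-1) + (-0.9045)·2 = -0.9045.
u_2 = w_2 + 0.9045·e_1 = (-4.2727, -0.7273, 1.1818).
‖u_2‖ = 4.4924, so e_2 = (-0.9511, -0.1619, 0.2631).
e_1·w_3 = (-0.3015)·(-4) + 0.3015·0 + (-0.9045)·(-3) = 3.9196; e_2·w_3 = (-0.9511)·(-4) + (-0.1619)·0 + 0.2631·(-3) = 3.0152.
u_3 = w_3 − 3.9196·e_1 − 3.0152·e_2 = (0.0495, -0.6937, -0.2477).

u_3 = (0.0495, -0.6937, -0.2477)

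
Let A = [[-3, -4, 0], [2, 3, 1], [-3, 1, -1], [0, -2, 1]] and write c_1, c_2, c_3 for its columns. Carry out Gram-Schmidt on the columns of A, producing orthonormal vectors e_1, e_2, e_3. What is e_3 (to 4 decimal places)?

e_3 = (0.3053, 0.7327, 0.1832, 0.5800)

c_1 = (-3, 2, -3, 0); ‖c_1‖ = 4.6904, so e_1 = (-0.6396, 0.4264, -0.6396, 0.0000).
e_1·c_2 = (-0.6396)·(-4) + 0.4264·3 + (-0.6396)·1 + 0.0000·(-2) = 3.1980.
u_2 = c_2 − 3.1980·e_1 = (-1.9545, 1.6364, 3.0455, -2.0000).
‖u_2‖ = 4.4467, so e_2 = (-0.4396, 0.3680, 0.6849, -0.4498).
e_1·c_3 = (-0.6396)·0 + 0.4264·1 + (-0.6396)·(-1) + 0.0000·1 = 1.0660; e_2·c_3 = (-0.4396)·0 + 0.3680·1 + 0.6849·(-1) + (-0.4498)·1 = -0.7667.
u_3 = c_3 − 1.0660·e_1 + 0.7667·e_2 = (0.3448, 0.8276, 0.2069, 0.6552).
‖u_3‖ = 1.1295, so e_3 = (0.3053, 0.7327, 0.1832, 0.5800).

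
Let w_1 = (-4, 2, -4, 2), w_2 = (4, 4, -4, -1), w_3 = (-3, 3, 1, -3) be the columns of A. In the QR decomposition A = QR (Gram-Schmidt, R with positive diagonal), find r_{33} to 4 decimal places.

w_1 = (-4, 2, -4, 2); ‖w_1‖ = 6.3246, so e_1 = (-0.6325, 0.3162, -0.6325, 0.3162).
e_1·w_2 = (-0.6325)·4 + 0.3162·4 + (-0.6325)·(-4) + 0.3162·(-1) = 0.9487.
u_2 = w_2 − 0.9487·e_1 = (4.6000, 3.7000, -3.4000, -1.3000).
‖u_2‖ = 6.9354, so e_2 = (0.6633, 0.5335, -0.4902, -0.1874).
e_1·w_3 = (-0.6325)·(-3) + 0.3162·3 + (-0.6325)·1 + 0.3162·(-3) = 1.2649; e_2·w_3 = 0.6633·(-3) + 0.5335·3 + (-0.4902)·1 + (-0.1874)·(-3) = -0.3172.
u_3 = w_3 − 1.2649·e_1 + 0.3172·e_2 = (-1.9896, 2.7692, 1.6445, -3.4595).
r_{33} = ‖u_3‖ = 5.1283.

r_{33} = 5.1283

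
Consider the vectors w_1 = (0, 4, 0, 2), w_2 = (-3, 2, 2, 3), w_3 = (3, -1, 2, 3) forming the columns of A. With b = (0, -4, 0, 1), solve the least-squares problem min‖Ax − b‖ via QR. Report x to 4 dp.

x = (-0.9341, 0.2829, 0.3610)

w_1 = (0, 4, 0, 2); ‖w_1‖ = 4.4721, so e_1 = (0.0000, 0.8944, 0.0000, 0.4472).
e_1·w_2 = 0.0000·(-3) + 0.8944·2 + 0.0000·2 + 0.4472·3 = 3.1305.
u_2 = w_2 − 3.1305·e_1 = (-3.0000, -0.8000, 2.0000, 1.6000).
‖u_2‖ = 4.0249, so e_2 = (-0.7454, -0.1988, 0.4969, 0.3975).
e_1·w_3 = 0.0000·3 + 0.8944·(-1) + 0.0000·2 + 0.4472·3 = 0.4472; e_2·w_3 = (-0.7454)·3 + (-0.1988)·(-1) + 0.4969·2 + 0.3975·3 = 0.1491.
u_3 = w_3 − 0.4472·e_1 − 0.1491·e_2 = (3.1111, -1.3704, 1.9259, 2.7407).
‖u_3‖ = 4.7726, so e_3 = (0.6519, -0.2871, 0.4035, 0.5743).
Qᵀb = (-3.1305, 1.1926, 1.7228).
Back-substitute: x_3 = 1.7228/4.7726 = 0.3610.
x_2 = (1.1926 − 0.1491·0.3610)/4.0249 = 0.2829.
x_1 = (-3.1305 − 3.1305·0.2829 − 0.4472·0.3610)/4.4721 = -0.9341.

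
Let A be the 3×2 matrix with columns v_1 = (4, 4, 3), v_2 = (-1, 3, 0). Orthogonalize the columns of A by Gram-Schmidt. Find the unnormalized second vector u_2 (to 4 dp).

u_2 = (-1.7805, 2.2195, -0.5854)

e_1 = v_1/‖v_1‖ = (4, 4, 3)/6.4031 = (0.6247, 0.6247, 0.4685).
r_{12} = e_1·v_2 = 1.2494.
u_2 = v_2 − 1.2494·e_1 = (-1.7805, 2.2195, -0.5854).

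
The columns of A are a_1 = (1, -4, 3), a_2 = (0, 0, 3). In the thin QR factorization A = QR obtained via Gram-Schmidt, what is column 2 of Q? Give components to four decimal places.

q_2 = (-0.1427, 0.5708, 0.8086)

q_1 = a_1/‖a_1‖ = (1, -4, 3)/5.0990 = (0.1961, -0.7845, 0.5883).
r_{12} = q_1·a_2 = 1.7650.
u_2 = a_2 − 1.7650·q_1 = (-0.3462, 1.3846, 1.9615).
‖u_2‖ = 2.4258, so q_2 = (-0.1427, 0.5708, 0.8086).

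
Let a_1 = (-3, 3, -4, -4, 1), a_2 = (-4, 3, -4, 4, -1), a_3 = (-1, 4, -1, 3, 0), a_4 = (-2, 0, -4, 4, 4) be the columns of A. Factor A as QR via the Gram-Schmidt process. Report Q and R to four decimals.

Q = [[-0.4201, -0.3987, 0.3534, 0.1187], [0.4201, 0.2575, 0.8427, -0.2169], [-0.5601, -0.3433, 0.3228, -0.2665], [-0.5601, 0.7863, 0.1005, 0.2399], [0.1400, -0.1966, 0.2252, 0.9002]], R = [[7.1414, 2.8006, 0.9802, 1.4003], [0.0000, 7.0822, 4.1308, 4.5295], [0.0000, 0.0000, 2.9960, -0.6952], [0.0000, 0.0000, 0.0000, 5.3889]]

a_1 = (-3, 3, -4, -4, 1); ‖a_1‖ = 7.1414, so q_1 = (-0.4201, 0.4201, -0.5601, -0.5601, 0.1400).
q_1·a_2 = (-0.4201)·(-4) + 0.4201·3 + (-0.5601)·(-4) + (-0.5601)·4 + 0.1400·(-1) = 2.8006.
u_2 = a_2 − 2.8006·q_1 = (-2.8235, 1.8235, -2.4314, 5.5686, -1.3922).
‖u_2‖ = 7.0822, so q_2 = (-0.3987, 0.2575, -0.3433, 0.7863, -0.1966).
q_1·a_3 = (-0.4201)·(-1) + 0.4201·4 + (-0.5601)·(-1) + (-0.5601)·3 + 0.1400·0 = 0.9802; q_2·a_3 = (-0.3987)·(-1) + 0.2575·4 + (-0.3433)·(-1) + 0.7863·3 + (-0.1966)·0 = 4.1308.
u_3 = a_3 − 0.9802·q_1 − 4.1308·q_2 = (1.0586, 2.5246, 0.9672, 0.3010, 0.6747).
‖u_3‖ = 2.9960, so q_3 = (0.3534, 0.8427, 0.3228, 0.1005, 0.2252).
q_1·a_4 = (-0.4201)·(-2) + 0.4201·0 + (-0.5601)·(-4) + (-0.5601)·4 + 0.1400·4 = 1.4003; q_2·a_4 = (-0.3987)·(-2) + 0.2575·0 + (-0.3433)·(-4) + 0.7863·4 + (-0.1966)·4 = 4.5295; q_3·a_4 = 0.3534·(-2) + 0.8427·0 + 0.3228·(-4) + 0.1005·4 + 0.2252·4 = -0.6952.
u_4 = a_4 − 1.4003·q_1 − 4.5295·q_2 + 0.6952·q_3 = (0.6397, -1.1686, -1.4362, 1.2927, 4.8509).
‖u_4‖ = 5.3889, so q_4 = (0.1187, -0.2169, -0.2665, 0.2399, 0.9002).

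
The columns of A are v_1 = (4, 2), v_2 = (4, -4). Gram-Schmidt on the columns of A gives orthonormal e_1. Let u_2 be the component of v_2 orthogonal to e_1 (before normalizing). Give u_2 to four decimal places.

v_1 = (4, 2); ‖v_1‖ = 4.4721, so e_1 = (0.8944, 0.4472).
e_1·v_2 = 0.8944·4 + 0.4472·(-4) = 1.7889.
u_2 = v_2 − 1.7889·e_1 = (2.4000, -4.8000).

u_2 = (2.4000, -4.8000)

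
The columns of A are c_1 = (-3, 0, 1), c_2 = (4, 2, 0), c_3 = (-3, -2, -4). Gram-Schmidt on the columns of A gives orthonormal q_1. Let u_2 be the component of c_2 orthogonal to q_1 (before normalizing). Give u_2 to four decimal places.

q_1 = c_1/‖c_1‖ = (-3, 0, 1)/3.1623 = (-0.9487, 0.0000, 0.3162).
r_{12} = q_1·c_2 = -3.7947.
u_2 = c_2 + 3.7947·q_1 = (0.4000, 2.0000, 1.2000).

u_2 = (0.4000, 2.0000, 1.2000)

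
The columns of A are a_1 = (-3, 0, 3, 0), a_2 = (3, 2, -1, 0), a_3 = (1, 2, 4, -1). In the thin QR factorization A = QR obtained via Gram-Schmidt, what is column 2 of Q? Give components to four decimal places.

e_1 = a_1/‖a_1‖ = (-3, 0, 3, 0)/4.2426 = (-0.7071, 0.0000, 0.7071, 0.0000).
r_{12} = e_1·a_2 = -2.8284.
u_2 = a_2 + 2.8284·e_1 = (1.0000, 2.0000, 1.0000, 0.0000).
‖u_2‖ = 2.4495, so e_2 = (0.4082, 0.8165, 0.4082, 0.0000).

e_2 = (0.4082, 0.8165, 0.4082, 0.0000)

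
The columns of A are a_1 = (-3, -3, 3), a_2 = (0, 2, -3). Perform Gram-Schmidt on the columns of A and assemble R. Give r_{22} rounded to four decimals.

e_1 = a_1/‖a_1‖ = (-3, -3, 3)/5.1962 = (-0.5774, -0.5774, 0.5774).
r_{12} = e_1·a_2 = -2.8868.
u_2 = a_2 + 2.8868·e_1 = (-1.6667, 0.3333, -1.3333).
r_{22} = ‖u_2‖ = 2.1602.

r_{22} = 2.1602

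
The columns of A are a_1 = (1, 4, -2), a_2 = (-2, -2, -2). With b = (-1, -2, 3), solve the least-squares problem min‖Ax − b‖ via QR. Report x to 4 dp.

x = (-0.8333, -0.4167)

a_1 = (1, 4, -2); ‖a_1‖ = 4.5826, so e_1 = (0.2182, 0.8729, -0.4364).
e_1·a_2 = 0.2182·(-2) + 0.8729·(-2) + (-0.4364)·(-2) = -1.3093.
u_2 = a_2 + 1.3093·e_1 = (-1.7143, -0.8571, -2.5714).
‖u_2‖ = 3.2071, so e_2 = (-0.5345, -0.2673, -0.8018).
Qᵀb = (-3.2733, -1.3363).
Back-substitute: x_2 = -1.3363/3.2071 = -0.4167.
x_1 = (-3.2733 + 1.3093·(-0.4167))/4.5826 = -0.8333.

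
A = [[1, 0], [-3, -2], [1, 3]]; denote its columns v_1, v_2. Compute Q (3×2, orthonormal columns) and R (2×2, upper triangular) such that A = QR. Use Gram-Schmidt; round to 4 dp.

e_1 = v_1/‖v_1‖ = (1, -3, 1)/3.3166 = (0.3015, -0.9045, 0.3015).
r_{12} = e_1·v_2 = 2.7136.
u_2 = v_2 − 2.7136·e_1 = (-0.8182, 0.4545, 2.1818).
‖u_2‖ = 2.3741, so e_2 = (-0.3446, 0.1915, 0.9190).

Q = [[0.3015, -0.3446], [-0.9045, 0.1915], [0.3015, 0.9190]], R = [[3.3166, 2.7136], [0.0000, 2.3741]]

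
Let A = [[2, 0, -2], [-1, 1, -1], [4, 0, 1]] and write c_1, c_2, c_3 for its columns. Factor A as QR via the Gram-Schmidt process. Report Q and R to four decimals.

Q = [[0.4364, 0.0976, -0.8944], [-0.2182, 0.9759, 0.0000], [0.8729, 0.1952, 0.4472]], R = [[4.5826, -0.2182, 0.2182], [0.0000, 0.9759, -0.9759], [0.0000, 0.0000, 2.2361]]

c_1 = (2, -1, 4); ‖c_1‖ = 4.5826, so e_1 = (0.4364, -0.2182, 0.8729).
e_1·c_2 = 0.4364·0 + (-0.2182)·1 + 0.8729·0 = -0.2182.
u_2 = c_2 + 0.2182·e_1 = (0.0952, 0.9524, 0.1905).
‖u_2‖ = 0.9759, so e_2 = (0.0976, 0.9759, 0.1952).
e_1·c_3 = 0.4364·(-2) + (-0.2182)·(-1) + 0.8729·1 = 0.2182; e_2·c_3 = 0.0976·(-2) + 0.9759·(-1) + 0.1952·1 = -0.9759.
u_3 = c_3 − 0.2182·e_1 + 0.9759·e_2 = (-2.0000, 0.0000, 1.0000).
‖u_3‖ = 2.2361, so e_3 = (-0.8944, 0.0000, 0.4472).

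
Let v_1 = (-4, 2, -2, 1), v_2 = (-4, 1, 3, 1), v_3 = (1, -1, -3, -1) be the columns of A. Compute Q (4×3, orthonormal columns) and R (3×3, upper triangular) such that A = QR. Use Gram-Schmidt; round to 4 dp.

Q = [[-0.8000, -0.4268, -0.4217], [0.4000, -0.0089, -0.7498], [-0.4000, 0.8980, -0.1500], [0.2000, 0.1067, -0.4873]], R = [[5.0000, 2.6000, -0.2000], [0.0000, 4.4989, -3.2186], [0.0000, 0.0000, 1.2652]]

v_1 = (-4, 2, -2, 1); ‖v_1‖ = 5.0000, so e_1 = (-0.8000, 0.4000, -0.4000, 0.2000).
e_1·v_2 = (-0.8000)·(-4) + 0.4000·1 + (-0.4000)·3 + 0.2000·1 = 2.6000.
u_2 = v_2 − 2.6000·e_1 = (-1.9200, -0.0400, 4.0400, 0.4800).
‖u_2‖ = 4.4989, so e_2 = (-0.4268, -0.0089, 0.8980, 0.1067).
e_1·v_3 = (-0.8000)·1 + 0.4000·(-1) + (-0.4000)·(-3) + 0.2000·(-1) = -0.2000; e_2·v_3 = (-0.4268)·1 + (-0.0089)·(-1) + 0.8980·(-3) + 0.1067·(-1) = -3.2186.
u_3 = v_3 + 0.2000·e_1 + 3.2186·e_2 = (-0.5336, -0.9486, -0.1897, -0.6166).
‖u_3‖ = 1.2652, so e_3 = (-0.4217, -0.7498, -0.1500, -0.4873).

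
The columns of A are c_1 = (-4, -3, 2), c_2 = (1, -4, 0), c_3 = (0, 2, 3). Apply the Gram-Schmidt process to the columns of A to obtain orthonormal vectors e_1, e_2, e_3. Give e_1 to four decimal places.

e_1 = (-0.7428, -0.5571, 0.3714)

e_1 = c_1/‖c_1‖ = (-4, -3, 2)/5.3852 = (-0.7428, -0.5571, 0.3714).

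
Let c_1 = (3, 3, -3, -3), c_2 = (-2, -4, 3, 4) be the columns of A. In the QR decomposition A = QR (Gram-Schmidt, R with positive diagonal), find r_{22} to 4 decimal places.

r_{22} = 1.6583

c_1 = (3, 3, -3, -3); ‖c_1‖ = 6.0000, so e_1 = (0.5000, 0.5000, -0.5000, -0.5000).
e_1·c_2 = 0.5000·(-2) + 0.5000·(-4) + (-0.5000)·3 + (-0.5000)·4 = -6.5000.
u_2 = c_2 + 6.5000·e_1 = (1.2500, -0.7500, -0.2500, 0.7500).
r_{22} = ‖u_2‖ = 1.6583.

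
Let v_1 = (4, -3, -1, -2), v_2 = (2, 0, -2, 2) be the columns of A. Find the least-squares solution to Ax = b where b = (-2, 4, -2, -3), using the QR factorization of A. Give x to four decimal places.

x = (-0.3333, -0.3333)

v_1 = (4, -3, -1, -2); ‖v_1‖ = 5.4772, so e_1 = (0.7303, -0.5477, -0.1826, -0.3651).
e_1·v_2 = 0.7303·2 + (-0.5477)·0 + (-0.1826)·(-2) + (-0.3651)·2 = 1.0954.
u_2 = v_2 − 1.0954·e_1 = (1.2000, 0.6000, -1.8000, 2.4000).
‖u_2‖ = 3.2863, so e_2 = (0.3651, 0.1826, -0.5477, 0.7303).
Qᵀb = (-2.1909, -1.0954).
Back-substitute: x_2 = -1.0954/3.2863 = -0.3333.
x_1 = (-2.1909 − 1.0954·(-0.3333))/5.4772 = -0.3333.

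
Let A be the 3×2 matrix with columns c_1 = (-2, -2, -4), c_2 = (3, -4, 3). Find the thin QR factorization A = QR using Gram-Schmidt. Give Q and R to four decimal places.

c_1 = (-2, -2, -4); ‖c_1‖ = 4.8990, so q_1 = (-0.4082, -0.4082, -0.8165).
q_1·c_2 = (-0.4082)·3 + (-0.4082)·(-4) + (-0.8165)·3 = -2.0412.
u_2 = c_2 + 2.0412·q_1 = (2.1667, -4.8333, 1.3333).
‖u_2‖ = 5.4620, so q_2 = (0.3967, -0.8849, 0.2441).

Q = [[-0.4082, 0.3967], [-0.4082, -0.8849], [-0.8165, 0.2441]], R = [[4.8990, -2.0412], [0.0000, 5.4620]]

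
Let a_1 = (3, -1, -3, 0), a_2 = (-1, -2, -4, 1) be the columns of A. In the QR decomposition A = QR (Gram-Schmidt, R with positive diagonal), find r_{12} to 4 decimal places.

q_1 = a_1/‖a_1‖ = (3, -1, -3, 0)/4.3589 = (0.6882, -0.2294, -0.6882, 0.0000).
r_{12} = q_1·a_2 = 2.5236.

r_{12} = 2.5236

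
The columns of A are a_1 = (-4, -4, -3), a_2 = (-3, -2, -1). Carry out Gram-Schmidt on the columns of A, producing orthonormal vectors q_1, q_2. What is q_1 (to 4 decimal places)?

q_1 = (-0.6247, -0.6247, -0.4685)

q_1 = a_1/‖a_1‖ = (-4, -4, -3)/6.4031 = (-0.6247, -0.6247, -0.4685).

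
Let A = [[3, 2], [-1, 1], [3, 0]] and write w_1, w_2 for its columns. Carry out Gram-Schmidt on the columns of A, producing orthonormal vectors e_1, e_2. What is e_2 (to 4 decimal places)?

e_2 = (0.6307, 0.6581, -0.4113)

e_1 = w_1/‖w_1‖ = (3, -1, 3)/4.3589 = (0.6882, -0.2294, 0.6882).
r_{12} = e_1·w_2 = 1.1471.
u_2 = w_2 − 1.1471·e_1 = (1.2105, 1.2632, -0.7895).
‖u_2‖ = 1.9194, so e_2 = (0.6307, 0.6581, -0.4113).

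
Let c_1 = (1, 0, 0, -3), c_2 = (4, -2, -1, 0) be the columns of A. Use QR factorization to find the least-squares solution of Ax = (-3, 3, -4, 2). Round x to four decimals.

c_1 = (1, 0, 0, -3); ‖c_1‖ = 3.1623, so e_1 = (0.3162, 0.0000, 0.0000, -0.9487).
e_1·c_2 = 0.3162·4 + 0.0000·(-2) + 0.0000·(-1) + (-0.9487)·0 = 1.2649.
u_2 = c_2 − 1.2649·e_1 = (3.6000, -2.0000, -1.0000, 1.2000).
‖u_2‖ = 4.4045, so e_2 = (0.8173, -0.4541, -0.2270, 0.2724).
Qᵀb = (-2.8460, -2.3612).
Back-substitute: x_2 = -2.3612/4.4045 = -0.5361.
x_1 = (-2.8460 − 1.2649·(-0.5361))/3.1623 = -0.6856.

x = (-0.6856, -0.5361)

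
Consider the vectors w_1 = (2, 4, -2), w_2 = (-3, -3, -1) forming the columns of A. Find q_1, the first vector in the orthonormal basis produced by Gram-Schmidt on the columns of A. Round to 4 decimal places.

q_1 = w_1/‖w_1‖ = (2, 4, -2)/4.8990 = (0.4082, 0.8165, -0.4082).

q_1 = (0.4082, 0.8165, -0.4082)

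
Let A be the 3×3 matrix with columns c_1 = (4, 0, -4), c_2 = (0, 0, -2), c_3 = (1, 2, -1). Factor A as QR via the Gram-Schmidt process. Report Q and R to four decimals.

Q = [[0.7071, -0.7071, 0.0000], [0.0000, 0.0000, 1.0000], [-0.7071, -0.7071, 0.0000]], R = [[5.6569, 1.4142, 1.4142], [0.0000, 1.4142, 0.0000], [0.0000, 0.0000, 2.0000]]

q_1 = c_1/‖c_1‖ = (4, 0, -4)/5.6569 = (0.7071, 0.0000, -0.7071).
r_{12} = q_1·c_2 = 1.4142.
u_2 = c_2 − 1.4142·q_1 = (-1.0000, 0.0000, -1.0000).
‖u_2‖ = 1.4142, so q_2 = (-0.7071, 0.0000, -0.7071).
r_{13} = q_1·c_3 = 1.4142; r_{23} = q_2·c_3 = 0.0000.
u_3 = c_3 − 1.4142·q_1 − 0.0000·q_2 = (0.0000, 2.0000, 0.0000).
‖u_3‖ = 2.0000, so q_3 = (0.0000, 1.0000, 0.0000).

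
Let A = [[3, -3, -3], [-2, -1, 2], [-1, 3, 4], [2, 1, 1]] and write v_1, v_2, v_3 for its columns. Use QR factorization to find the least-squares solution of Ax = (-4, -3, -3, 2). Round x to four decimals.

x = (-0.4242, 1.7273, -1.4970)

v_1 = (3, -2, -1, 2); ‖v_1‖ = 4.2426, so q_1 = (0.7071, -0.4714, -0.2357, 0.4714).
q_1·v_2 = 0.7071·(-3) + (-0.4714)·(-1) + (-0.2357)·3 + 0.4714·1 = -1.8856.
u_2 = v_2 + 1.8856·q_1 = (-1.6667, -1.8889, 2.5556, 1.8889).
‖u_2‖ = 4.0552, so q_2 = (-0.4110, -0.4658, 0.6302, 0.4658).
q_1·v_3 = 0.7071·(-3) + (-0.4714)·2 + (-0.2357)·4 + 0.4714·1 = -3.5355; q_2·v_3 = (-0.4110)·(-3) + (-0.4658)·2 + 0.6302·4 + 0.4658·1 = 3.2880.
u_3 = v_3 + 3.5355·q_1 − 3.2880·q_2 = (0.8514, 1.8649, 1.0946, 1.1351).
‖u_3‖ = 2.5863, so q_3 = (0.3292, 0.7210, 0.4232, 0.4389).
Qᵀb = (0.2357, 2.0824, -3.8717).
Back-substitute: x_3 = -3.8717/2.5863 = -1.4970.
x_2 = (2.0824 − 3.2880·(-1.4970))/4.0552 = 1.7273.
x_1 = (0.2357 + 1.8856·1.7273 + 3.5355·(-1.4970))/4.2426 = -0.4242.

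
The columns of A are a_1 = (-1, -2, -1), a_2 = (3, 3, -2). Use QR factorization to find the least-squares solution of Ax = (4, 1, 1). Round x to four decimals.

a_1 = (-1, -2, -1); ‖a_1‖ = 2.4495, so e_1 = (-0.4082, -0.8165, -0.4082).
e_1·a_2 = (-0.4082)·3 + (-0.8165)·3 + (-0.4082)·(-2) = -2.8577.
u_2 = a_2 + 2.8577·e_1 = (1.8333, 0.6667, -3.1667).
‖u_2‖ = 3.7193, so e_2 = (0.4929, 0.1792, -0.8514).
Qᵀb = (-2.8577, 1.2995).
Back-substitute: x_2 = 1.2995/3.7193 = 0.3494.
x_1 = (-2.8577 + 2.8577·0.3494)/2.4495 = -0.7590.

x = (-0.7590, 0.3494)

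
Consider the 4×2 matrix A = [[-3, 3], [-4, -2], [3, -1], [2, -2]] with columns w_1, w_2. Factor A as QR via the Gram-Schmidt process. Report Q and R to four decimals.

Q = [[-0.4867, 0.5863], [-0.6489, -0.7036], [0.4867, -0.0912], [0.3244, -0.3909]], R = [[6.1644, -1.2978], [0.0000, 4.0393]]

w_1 = (-3, -4, 3, 2); ‖w_1‖ = 6.1644, so q_1 = (-0.4867, -0.6489, 0.4867, 0.3244).
q_1·w_2 = (-0.4867)·3 + (-0.6489)·(-2) + 0.4867·(-1) + 0.3244·(-2) = -1.2978.
u_2 = w_2 + 1.2978·q_1 = (2.3684, -2.8421, -0.3684, -1.5789).
‖u_2‖ = 4.0393, so q_2 = (0.5863, -0.7036, -0.0912, -0.3909).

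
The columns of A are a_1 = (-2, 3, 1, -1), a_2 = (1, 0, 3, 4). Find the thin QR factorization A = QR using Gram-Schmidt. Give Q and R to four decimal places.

q_1 = a_1/‖a_1‖ = (-2, 3, 1, -1)/3.8730 = (-0.5164, 0.7746, 0.2582, -0.2582).
r_{12} = q_1·a_2 = -0.7746.
u_2 = a_2 + 0.7746·q_1 = (0.6000, 0.6000, 3.2000, 3.8000).
‖u_2‖ = 5.0398, so q_2 = (0.1191, 0.1191, 0.6349, 0.7540).

Q = [[-0.5164, 0.1191], [0.7746, 0.1191], [0.2582, 0.6349], [-0.2582, 0.7540]], R = [[3.8730, -0.7746], [0.0000, 5.0398]]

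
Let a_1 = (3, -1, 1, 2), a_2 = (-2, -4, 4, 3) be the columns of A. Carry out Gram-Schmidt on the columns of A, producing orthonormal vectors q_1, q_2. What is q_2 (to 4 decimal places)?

a_1 = (3, -1, 1, 2); ‖a_1‖ = 3.8730, so q_1 = (0.7746, -0.2582, 0.2582, 0.5164).
q_1·a_2 = 0.7746·(-2) + (-0.2582)·(-4) + 0.2582·4 + 0.5164·3 = 2.0656.
u_2 = a_2 − 2.0656·q_1 = (-3.6000, -3.4667, 3.4667, 1.9333).
‖u_2‖ = 6.3823, so q_2 = (-0.5641, -0.5432, 0.5432, 0.3029).

q_2 = (-0.5641, -0.5432, 0.5432, 0.3029)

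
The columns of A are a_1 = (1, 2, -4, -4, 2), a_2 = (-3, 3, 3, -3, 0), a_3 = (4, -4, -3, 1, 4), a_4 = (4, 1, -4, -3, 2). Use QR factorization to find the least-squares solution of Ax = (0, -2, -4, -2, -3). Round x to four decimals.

a_1 = (1, 2, -4, -4, 2); ‖a_1‖ = 6.4031, so e_1 = (0.1562, 0.3123, -0.6247, -0.6247, 0.3123).
e_1·a_2 = 0.1562·(-3) + 0.3123·3 + (-0.6247)·3 + (-0.6247)·(-3) + 0.3123·0 = 0.4685.
u_2 = a_2 − 0.4685·e_1 = (-3.0732, 2.8537, 3.2927, -2.7073, -0.1463).
‖u_2‖ = 5.9817, so e_2 = (-0.5138, 0.4771, 0.5505, -0.4526, -0.0245).
e_1·a_3 = 0.1562·4 + 0.3123·(-4) + (-0.6247)·(-3) + (-0.6247)·1 + 0.3123·4 = 1.8741; e_2·a_3 = (-0.5138)·4 + 0.4771·(-4) + 0.5505·(-3) + (-0.4526)·1 + (-0.0245)·4 = -6.1652.
u_3 = a_3 − 1.8741·e_1 + 6.1652·e_2 = (0.5399, -1.6442, 1.5644, -0.6196, 3.2638).
‖u_3‖ = 4.0594, so e_3 = (0.1330, -0.4050, 0.3854, -0.1526, 0.8040).
e_1·a_4 = 0.1562·4 + 0.3123·1 + (-0.6247)·(-4) + (-0.6247)·(-3) + 0.3123·2 = 5.9346; e_2·a_4 = (-0.5138)·4 + 0.4771·1 + 0.5505·(-4) + (-0.4526)·(-3) + (-0.0245)·2 = -2.4710; e_3·a_4 = 0.1330·4 + (-0.4050)·1 + 0.3854·(-4) + (-0.1526)·(-3) + 0.8040·2 = 0.6514.
u_4 = a_4 − 5.9346·e_1 + 2.4710·e_2 − 0.6514·e_3 = (1.7171, 0.5890, 0.8165, -0.3116, -0.4378).
‖u_4‖ = 2.0617, so e_4 = (0.8328, 0.2857, 0.3960, -0.1511, -0.2124).
Qᵀb = (2.1864, -2.1774, -2.8382, -1.2160).
Back-substitute: x_4 = -1.2160/2.0617 = -0.5898.
x_3 = (-2.8382 − 0.6514·(-0.5898))/4.0594 = -0.6045.
x_2 = (-2.1774 + 6.1652·(-0.6045) + 2.4710·(-0.5898))/5.9817 = -1.2307.
x_1 = (2.1864 − 0.4685·(-1.2307) − 1.8741·(-0.6045) − 5.9346·(-0.5898))/6.4031 = 1.1551.

x = (1.1551, -1.2307, -0.6045, -0.5898)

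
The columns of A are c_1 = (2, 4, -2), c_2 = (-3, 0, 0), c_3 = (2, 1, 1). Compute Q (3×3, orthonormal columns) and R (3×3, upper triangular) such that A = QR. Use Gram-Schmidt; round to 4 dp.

e_1 = c_1/‖c_1‖ = (2, 4, -2)/4.8990 = (0.4082, 0.8165, -0.4082).
r_{12} = e_1·c_2 = -1.2247.
u_2 = c_2 + 1.2247·e_1 = (-2.5000, 1.0000, -0.5000).
‖u_2‖ = 2.7386, so e_2 = (-0.9129, 0.3651, -0.1826).
r_{13} = e_1·c_3 = 1.2247; r_{23} = e_2·c_3 = -1.6432.
u_3 = c_3 − 1.2247·e_1 + 1.6432·e_2 = (0.0000, 0.6000, 1.2000).
‖u_3‖ = 1.3416, so e_3 = (0.0000, 0.4472, 0.8944).

Q = [[0.4082, -0.9129, 0.0000], [0.8165, 0.3651, 0.4472], [-0.4082, -0.1826, 0.8944]], R = [[4.8990, -1.2247, 1.2247], [0.0000, 2.7386, -1.6432], [0.0000, 0.0000, 1.3416]]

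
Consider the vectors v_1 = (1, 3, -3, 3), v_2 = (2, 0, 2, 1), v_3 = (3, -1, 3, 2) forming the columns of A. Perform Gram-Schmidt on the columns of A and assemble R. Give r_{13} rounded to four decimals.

r_{13} = -0.5669

e_1 = v_1/‖v_1‖ = (1, 3, -3, 3)/5.2915 = (0.1890, 0.5669, -0.5669, 0.5669).
r_{13} = e_1·v_3 = -0.5669.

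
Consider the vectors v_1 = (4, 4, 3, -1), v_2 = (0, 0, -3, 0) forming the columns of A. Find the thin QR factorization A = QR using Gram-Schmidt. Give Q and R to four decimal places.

v_1 = (4, 4, 3, -1); ‖v_1‖ = 6.4807, so e_1 = (0.6172, 0.6172, 0.4629, -0.1543).
e_1·v_2 = 0.6172·0 + 0.6172·0 + 0.4629·(-3) + (-0.1543)·0 = -1.3887.
u_2 = v_2 + 1.3887·e_1 = (0.8571, 0.8571, -2.3571, -0.2143).
‖u_2‖ = 2.6592, so e_2 = (0.3223, 0.3223, -0.8864, -0.0806).

Q = [[0.6172, 0.3223], [0.6172, 0.3223], [0.4629, -0.8864], [-0.1543, -0.0806]], R = [[6.4807, -1.3887], [0.0000, 2.6592]]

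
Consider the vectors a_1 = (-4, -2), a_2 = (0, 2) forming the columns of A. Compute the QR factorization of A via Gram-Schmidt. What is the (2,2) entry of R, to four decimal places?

a_1 = (-4, -2); ‖a_1‖ = 4.4721, so e_1 = (-0.8944, -0.4472).
e_1·a_2 = (-0.8944)·0 + (-0.4472)·2 = -0.8944.
u_2 = a_2 + 0.8944·e_1 = (-0.8000, 1.6000).
r_{22} = ‖u_2‖ = 1.7889.

r_{22} = 1.7889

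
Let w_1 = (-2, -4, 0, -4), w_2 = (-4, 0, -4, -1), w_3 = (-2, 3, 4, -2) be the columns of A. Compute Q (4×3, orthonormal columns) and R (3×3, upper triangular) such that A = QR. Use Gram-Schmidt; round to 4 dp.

w_1 = (-2, -4, 0, -4); ‖w_1‖ = 6.0000, so e_1 = (-0.3333, -0.6667, 0.0000, -0.6667).
e_1·w_2 = (-0.3333)·(-4) + (-0.6667)·0 + 0.0000·(-4) + (-0.6667)·(-1) = 2.0000.
u_2 = w_2 − 2.0000·e_1 = (-3.3333, 1.3333, -4.0000, 0.3333).
‖u_2‖ = 5.3852, so e_2 = (-0.6190, 0.2476, -0.7428, 0.0619).
e_1·w_3 = (-0.3333)·(-2) + (-0.6667)·3 + 0.0000·4 + (-0.6667)·(-2) = 0.0000; e_2·w_3 = (-0.6190)·(-2) + 0.2476·3 + (-0.7428)·4 + 0.0619·(-2) = -1.1142.
u_3 = w_3 + 0.0000·e_1 + 1.1142·e_2 = (-2.6897, 3.2759, 3.1724, -1.9310).
‖u_3‖ = 5.6355, so e_3 = (-0.4773, 0.5813, 0.5629, -0.3427).

Q = [[-0.3333, -0.6190, -0.4773], [-0.6667, 0.2476, 0.5813], [0.0000, -0.7428, 0.5629], [-0.6667, 0.0619, -0.3427]], R = [[6.0000, 2.0000, 0.0000], [0.0000, 5.3852, -1.1142], [0.0000, 0.0000, 5.6355]]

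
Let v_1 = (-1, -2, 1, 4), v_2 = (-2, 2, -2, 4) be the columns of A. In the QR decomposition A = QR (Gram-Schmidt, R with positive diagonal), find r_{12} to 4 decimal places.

v_1 = (-1, -2, 1, 4); ‖v_1‖ = 4.6904, so e_1 = (-0.2132, -0.4264, 0.2132, 0.8528).
r_{12} = e_1·v_2 = 2.5584.

r_{12} = 2.5584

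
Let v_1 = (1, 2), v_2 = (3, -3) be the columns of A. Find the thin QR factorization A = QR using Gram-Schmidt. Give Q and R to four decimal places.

Q = [[0.4472, 0.8944], [0.8944, -0.4472]], R = [[2.2361, -1.3416], [0.0000, 4.0249]]

v_1 = (1, 2); ‖v_1‖ = 2.2361, so e_1 = (0.4472, 0.8944).
e_1·v_2 = 0.4472·3 + 0.8944·(-3) = -1.3416.
u_2 = v_2 + 1.3416·e_1 = (3.6000, -1.8000).
‖u_2‖ = 4.0249, so e_2 = (0.8944, -0.4472).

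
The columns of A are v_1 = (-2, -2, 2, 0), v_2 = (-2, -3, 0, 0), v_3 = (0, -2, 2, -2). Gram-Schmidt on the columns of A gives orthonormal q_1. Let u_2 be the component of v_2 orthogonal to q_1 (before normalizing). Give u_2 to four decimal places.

u_2 = (-0.3333, -1.3333, -1.6667, 0.0000)

v_1 = (-2, -2, 2, 0); ‖v_1‖ = 3.4641, so q_1 = (-0.5774, -0.5774, 0.5774, 0.0000).
q_1·v_2 = (-0.5774)·(-2) + (-0.5774)·(-3) + 0.5774·0 + 0.0000·0 = 2.8868.
u_2 = v_2 − 2.8868·q_1 = (-0.3333, -1.3333, -1.6667, 0.0000).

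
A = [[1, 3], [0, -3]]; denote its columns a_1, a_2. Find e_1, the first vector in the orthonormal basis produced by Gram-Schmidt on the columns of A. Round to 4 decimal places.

e_1 = (1.0000, 0.0000)

a_1 = (1, 0); ‖a_1‖ = 1.0000, so e_1 = (1.0000, 0.0000).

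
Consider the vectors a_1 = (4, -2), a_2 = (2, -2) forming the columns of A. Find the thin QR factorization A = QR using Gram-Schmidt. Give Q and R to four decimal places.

Q = [[0.8944, -0.4472], [-0.4472, -0.8944]], R = [[4.4721, 2.6833], [0.0000, 0.8944]]

a_1 = (4, -2); ‖a_1‖ = 4.4721, so e_1 = (0.8944, -0.4472).
e_1·a_2 = 0.8944·2 + (-0.4472)·(-2) = 2.6833.
u_2 = a_2 − 2.6833·e_1 = (-0.4000, -0.8000).
‖u_2‖ = 0.8944, so e_2 = (-0.4472, -0.8944).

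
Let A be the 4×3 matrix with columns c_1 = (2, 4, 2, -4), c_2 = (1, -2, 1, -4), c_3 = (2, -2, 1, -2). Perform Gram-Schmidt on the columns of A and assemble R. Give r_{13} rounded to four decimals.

r_{13} = 0.9487

e_1 = c_1/‖c_1‖ = (2, 4, 2, -4)/6.3246 = (0.3162, 0.6325, 0.3162, -0.6325).
r_{13} = e_1·c_3 = 0.9487.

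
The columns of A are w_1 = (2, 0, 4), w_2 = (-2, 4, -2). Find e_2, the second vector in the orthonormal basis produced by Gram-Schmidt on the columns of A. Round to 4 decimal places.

w_1 = (2, 0, 4); ‖w_1‖ = 4.4721, so e_1 = (0.4472, 0.0000, 0.8944).
e_1·w_2 = 0.4472·(-2) + 0.0000·4 + 0.8944·(-2) = -2.6833.
u_2 = w_2 + 2.6833·e_1 = (-0.8000, 4.0000, 0.4000).
‖u_2‖ = 4.0988, so e_2 = (-0.1952, 0.9759, 0.0976).

e_2 = (-0.1952, 0.9759, 0.0976)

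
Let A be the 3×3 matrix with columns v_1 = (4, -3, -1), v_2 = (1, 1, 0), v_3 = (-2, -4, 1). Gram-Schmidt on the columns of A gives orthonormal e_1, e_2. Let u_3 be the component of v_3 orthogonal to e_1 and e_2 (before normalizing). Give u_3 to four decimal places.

e_1 = v_1/‖v_1‖ = (4, -3, -1)/5.0990 = (0.7845, -0.5883, -0.1961).
r_{12} = e_1·v_2 = 0.1961.
u_2 = v_2 − 0.1961·e_1 = (0.8462, 1.1154, 0.0385).
‖u_2‖ = 1.4005, so e_2 = (0.6042, 0.7964, 0.0275).
r_{13} = e_1·v_3 = 0.5883; r_{23} = e_2·v_3 = -4.3664.
u_3 = v_3 − 0.5883·e_1 + 4.3664·e_2 = (0.1765, -0.1765, 1.2353).

u_3 = (0.1765, -0.1765, 1.2353)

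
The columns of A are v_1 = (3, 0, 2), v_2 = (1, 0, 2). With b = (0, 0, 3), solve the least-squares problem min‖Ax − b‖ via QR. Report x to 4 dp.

v_1 = (3, 0, 2); ‖v_1‖ = 3.6056, so e_1 = (0.8321, 0.0000, 0.5547).
e_1·v_2 = 0.8321·1 + 0.0000·0 + 0.5547·2 = 1.9415.
u_2 = v_2 − 1.9415·e_1 = (-0.6154, 0.0000, 0.9231).
‖u_2‖ = 1.1094, so e_2 = (-0.5547, 0.0000, 0.8321).
Qᵀb = (1.6641, 2.4962).
Back-substitute: x_2 = 2.4962/1.1094 = 2.2500.
x_1 = (1.6641 − 1.9415·2.2500)/3.6056 = -0.7500.

x = (-0.7500, 2.2500)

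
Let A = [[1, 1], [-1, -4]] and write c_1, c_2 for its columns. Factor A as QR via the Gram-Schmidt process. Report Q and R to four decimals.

Q = [[0.7071, -0.7071], [-0.7071, -0.7071]], R = [[1.4142, 3.5355], [0.0000, 2.1213]]

e_1 = c_1/‖c_1‖ = (1, -1)/1.4142 = (0.7071, -0.7071).
r_{12} = e_1·c_2 = 3.5355.
u_2 = c_2 − 3.5355·e_1 = (-1.5000, -1.5000).
‖u_2‖ = 2.1213, so e_2 = (-0.7071, -0.7071).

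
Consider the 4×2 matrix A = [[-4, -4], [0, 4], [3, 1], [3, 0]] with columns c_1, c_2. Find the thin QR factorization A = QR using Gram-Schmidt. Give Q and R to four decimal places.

Q = [[-0.6860, -0.3730], [0.0000, 0.8455], [0.5145, -0.1430], [0.5145, -0.3544]], R = [[5.8310, 3.2585], [0.0000, 4.7310]]

e_1 = c_1/‖c_1‖ = (-4, 0, 3, 3)/5.8310 = (-0.6860, 0.0000, 0.5145, 0.5145).
r_{12} = e_1·c_2 = 3.2585.
u_2 = c_2 − 3.2585·e_1 = (-1.7647, 4.0000, -0.6765, -1.6765).
‖u_2‖ = 4.7310, so e_2 = (-0.3730, 0.8455, -0.1430, -0.3544).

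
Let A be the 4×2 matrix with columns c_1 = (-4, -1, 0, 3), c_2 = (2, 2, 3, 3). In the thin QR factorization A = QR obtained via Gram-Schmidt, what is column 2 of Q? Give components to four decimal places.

c_1 = (-4, -1, 0, 3); ‖c_1‖ = 5.0990, so q_1 = (-0.7845, -0.1961, 0.0000, 0.5883).
q_1·c_2 = (-0.7845)·2 + (-0.1961)·2 + 0.0000·3 + 0.5883·3 = -0.1961.
u_2 = c_2 + 0.1961·q_1 = (1.8462, 1.9615, 3.0000, 3.1154).
‖u_2‖ = 5.0952, so q_2 = (0.3623, 0.3850, 0.5888, 0.6114).

q_2 = (0.3623, 0.3850, 0.5888, 0.6114)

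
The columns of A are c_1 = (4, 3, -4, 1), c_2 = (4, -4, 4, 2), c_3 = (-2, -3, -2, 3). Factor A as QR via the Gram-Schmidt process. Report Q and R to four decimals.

Q = [[0.6172, 0.7031, -0.2963], [0.4629, -0.4665, -0.5053], [-0.6172, 0.4326, -0.5199], [0.1543, 0.3177, 0.6217]], R = [[6.4807, -1.5430, -0.9258], [0.0000, 7.0441, 0.0811], [0.0000, 0.0000, 5.0136]]

c_1 = (4, 3, -4, 1); ‖c_1‖ = 6.4807, so q_1 = (0.6172, 0.4629, -0.6172, 0.1543).
q_1·c_2 = 0.6172·4 + 0.4629·(-4) + (-0.6172)·4 + 0.1543·2 = -1.5430.
u_2 = c_2 + 1.5430·q_1 = (4.9524, -3.2857, 3.0476, 2.2381).
‖u_2‖ = 7.0441, so q_2 = (0.7031, -0.4665, 0.4326, 0.3177).
q_1·c_3 = 0.6172·(-2) + 0.4629·(-3) + (-0.6172)·(-2) + 0.1543·3 = -0.9258; q_2·c_3 = 0.7031·(-2) + (-0.4665)·(-3) + 0.4326·(-2) + 0.3177·3 = 0.0811.
u_3 = c_3 + 0.9258·q_1 − 0.0811·q_2 = (-1.4856, -2.5336, -2.6065, 3.1171).
‖u_3‖ = 5.0136, so q_3 = (-0.2963, -0.5053, -0.5199, 0.6217).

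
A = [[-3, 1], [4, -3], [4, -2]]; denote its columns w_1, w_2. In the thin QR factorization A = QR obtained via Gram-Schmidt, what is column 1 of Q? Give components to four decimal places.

e_1 = w_1/‖w_1‖ = (-3, 4, 4)/6.4031 = (-0.4685, 0.6247, 0.6247).

e_1 = (-0.4685, 0.6247, 0.6247)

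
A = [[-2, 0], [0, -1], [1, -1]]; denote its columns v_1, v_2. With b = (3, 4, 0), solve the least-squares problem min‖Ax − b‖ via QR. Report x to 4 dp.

e_1 = v_1/‖v_1‖ = (-2, 0, 1)/2.2361 = (-0.8944, 0.0000, 0.4472).
r_{12} = e_1·v_2 = -0.4472.
u_2 = v_2 + 0.4472·e_1 = (-0.4000, -1.0000, -0.8000).
‖u_2‖ = 1.3416, so e_2 = (-0.2981, -0.7454, -0.5963).
Qᵀb = (-2.6833, -3.8759).
Back-substitute: x_2 = -3.8759/1.3416 = -2.8889.
x_1 = (-2.6833 + 0.4472·(-2.8889))/2.2361 = -1.7778.

x = (-1.7778, -2.8889)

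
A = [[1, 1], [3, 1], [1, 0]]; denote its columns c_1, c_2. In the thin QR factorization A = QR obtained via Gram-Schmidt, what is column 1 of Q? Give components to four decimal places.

c_1 = (1, 3, 1); ‖c_1‖ = 3.3166, so q_1 = (0.3015, 0.9045, 0.3015).

q_1 = (0.3015, 0.9045, 0.3015)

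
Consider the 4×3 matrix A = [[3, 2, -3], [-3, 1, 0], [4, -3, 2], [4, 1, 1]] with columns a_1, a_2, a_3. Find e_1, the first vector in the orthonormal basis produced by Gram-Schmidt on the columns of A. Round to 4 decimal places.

e_1 = a_1/‖a_1‖ = (3, -3, 4, 4)/7.0711 = (0.4243, -0.4243, 0.5657, 0.5657).

e_1 = (0.4243, -0.4243, 0.5657, 0.5657)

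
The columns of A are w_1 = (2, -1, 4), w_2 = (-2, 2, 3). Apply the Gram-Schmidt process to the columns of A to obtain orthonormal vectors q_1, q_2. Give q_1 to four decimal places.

q_1 = (0.4364, -0.2182, 0.8729)

w_1 = (2, -1, 4); ‖w_1‖ = 4.5826, so q_1 = (0.4364, -0.2182, 0.8729).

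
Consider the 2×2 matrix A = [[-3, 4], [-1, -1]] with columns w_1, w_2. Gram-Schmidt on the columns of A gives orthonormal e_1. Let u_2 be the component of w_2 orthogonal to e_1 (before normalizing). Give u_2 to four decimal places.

u_2 = (0.7000, -2.1000)

w_1 = (-3, -1); ‖w_1‖ = 3.1623, so e_1 = (-0.9487, -0.3162).
e_1·w_2 = (-0.9487)·4 + (-0.3162)·(-1) = -3.4785.
u_2 = w_2 + 3.4785·e_1 = (0.7000, -2.1000).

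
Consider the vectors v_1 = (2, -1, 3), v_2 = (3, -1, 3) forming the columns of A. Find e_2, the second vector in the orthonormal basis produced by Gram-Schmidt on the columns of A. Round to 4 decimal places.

e_1 = v_1/‖v_1‖ = (2, -1, 3)/3.7417 = (0.5345, -0.2673, 0.8018).
r_{12} = e_1·v_2 = 4.2762.
u_2 = v_2 − 4.2762·e_1 = (0.7143, 0.1429, -0.4286).
‖u_2‖ = 0.8452, so e_2 = (0.8452, 0.1690, -0.5071).

e_2 = (0.8452, 0.1690, -0.5071)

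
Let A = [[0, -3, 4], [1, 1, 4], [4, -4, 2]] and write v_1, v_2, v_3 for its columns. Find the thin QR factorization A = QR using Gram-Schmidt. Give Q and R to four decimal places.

e_1 = v_1/‖v_1‖ = (0, 1, 4)/4.1231 = (0.0000, 0.2425, 0.9701).
r_{12} = e_1·v_2 = -3.6380.
u_2 = v_2 + 3.6380·e_1 = (-3.0000, 1.8824, -0.4706).
‖u_2‖ = 3.5728, so e_2 = (-0.8397, 0.5269, -0.1317).
r_{13} = e_1·v_3 = 2.9104; r_{23} = e_2·v_3 = -1.5147.
u_3 = v_3 − 2.9104·e_1 + 1.5147·e_2 = (2.7281, 4.0922, -1.0230).
‖u_3‖ = 5.0234, so e_3 = (0.5431, 0.8146, -0.2037).

Q = [[0.0000, -0.8397, 0.5431], [0.2425, 0.5269, 0.8146], [0.9701, -0.1317, -0.2037]], R = [[4.1231, -3.6380, 2.9104], [0.0000, 3.5728, -1.5147], [0.0000, 0.0000, 5.0234]]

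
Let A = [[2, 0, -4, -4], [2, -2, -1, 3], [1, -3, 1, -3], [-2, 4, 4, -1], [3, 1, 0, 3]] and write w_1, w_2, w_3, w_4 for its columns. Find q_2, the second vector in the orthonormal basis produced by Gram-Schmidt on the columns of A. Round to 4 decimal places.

w_1 = (2, 2, 1, -2, 3); ‖w_1‖ = 4.6904, so q_1 = (0.4264, 0.4264, 0.2132, -0.4264, 0.6396).
q_1·w_2 = 0.4264·0 + 0.4264·(-2) + 0.2132·(-3) + (-0.4264)·4 + 0.6396·1 = -2.5584.
u_2 = w_2 + 2.5584·q_1 = (1.0909, -0.9091, -2.4545, 2.9091, 2.6364).
‖u_2‖ = 4.8430, so q_2 = (0.2253, -0.1877, -0.5068, 0.6007, 0.5444).

q_2 = (0.2253, -0.1877, -0.5068, 0.6007, 0.5444)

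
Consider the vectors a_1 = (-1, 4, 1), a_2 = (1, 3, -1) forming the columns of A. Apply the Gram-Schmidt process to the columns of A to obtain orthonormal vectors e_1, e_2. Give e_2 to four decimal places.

a_1 = (-1, 4, 1); ‖a_1‖ = 4.2426, so e_1 = (-0.2357, 0.9428, 0.2357).
e_1·a_2 = (-0.2357)·1 + 0.9428·3 + 0.2357·(-1) = 2.3570.
u_2 = a_2 − 2.3570·e_1 = (1.5556, 0.7778, -1.5556).
‖u_2‖ = 2.3333, so e_2 = (0.6667, 0.3333, -0.6667).

e_2 = (0.6667, 0.3333, -0.6667)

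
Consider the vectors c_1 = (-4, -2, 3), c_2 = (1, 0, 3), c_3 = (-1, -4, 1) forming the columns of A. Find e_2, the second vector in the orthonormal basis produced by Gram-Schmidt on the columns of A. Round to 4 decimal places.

e_2 = (0.5590, 0.1141, 0.8213)

e_1 = c_1/‖c_1‖ = (-4, -2, 3)/5.3852 = (-0.7428, -0.3714, 0.5571).
r_{12} = e_1·c_2 = 0.9285.
u_2 = c_2 − 0.9285·e_1 = (1.6897, 0.3448, 2.4828).
‖u_2‖ = 3.0229, so e_2 = (0.5590, 0.1141, 0.8213).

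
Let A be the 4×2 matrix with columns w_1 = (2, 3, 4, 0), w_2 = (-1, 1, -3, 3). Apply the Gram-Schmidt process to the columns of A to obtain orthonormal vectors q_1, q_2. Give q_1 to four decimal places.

q_1 = (0.3714, 0.5571, 0.7428, 0.0000)

w_1 = (2, 3, 4, 0); ‖w_1‖ = 5.3852, so q_1 = (0.3714, 0.5571, 0.7428, 0.0000).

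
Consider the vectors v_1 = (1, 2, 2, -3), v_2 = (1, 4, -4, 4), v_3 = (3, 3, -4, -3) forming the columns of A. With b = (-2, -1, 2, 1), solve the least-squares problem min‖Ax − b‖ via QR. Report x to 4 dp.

x = (0.1232, 0.0181, -0.5018)

e_1 = v_1/‖v_1‖ = (1, 2, 2, -3)/4.2426 = (0.2357, 0.4714, 0.4714, -0.7071).
r_{12} = e_1·v_2 = -2.5927.
u_2 = v_2 + 2.5927·e_1 = (1.6111, 5.2222, -2.7778, 2.1667).
‖u_2‖ = 6.5021, so e_2 = (0.2478, 0.8032, -0.4272, 0.3332).
r_{13} = e_1·v_3 = 2.3570; r_{23} = e_2·v_3 = 3.8620.
u_3 = v_3 − 2.3570·e_1 − 3.8620·e_2 = (1.4875, -1.2129, -3.4612, -2.6202).
‖u_3‖ = 4.7465, so e_3 = (0.3134, -0.2555, -0.7292, -0.5520).
Qᵀb = (-0.7071, -1.8199, -2.3817).
Back-substitute: x_3 = -2.3817/4.7465 = -0.5018.
x_2 = (-1.8199 − 3.8620·(-0.5018))/6.5021 = 0.0181.
x_1 = (-0.7071 + 2.5927·0.0181 − 2.3570·(-0.5018))/4.2426 = 0.1232.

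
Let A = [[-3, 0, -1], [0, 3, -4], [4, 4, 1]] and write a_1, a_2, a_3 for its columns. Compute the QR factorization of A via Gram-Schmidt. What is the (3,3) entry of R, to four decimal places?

e_1 = a_1/‖a_1‖ = (-3, 0, 4)/5.0000 = (-0.6000, 0.0000, 0.8000).
r_{12} = e_1·a_2 = 3.2000.
u_2 = a_2 − 3.2000·e_1 = (1.9200, 3.0000, 1.4400).
‖u_2‖ = 3.8419, so e_2 = (0.4998, 0.7809, 0.3748).
r_{13} = e_1·a_3 = 1.4000; r_{23} = e_2·a_3 = -3.2484.
u_3 = a_3 − 1.4000·e_1 + 3.2484·e_2 = (1.4634, -1.4634, 1.0976).
r_{33} = ‖u_3‖ = 2.3426.

r_{33} = 2.3426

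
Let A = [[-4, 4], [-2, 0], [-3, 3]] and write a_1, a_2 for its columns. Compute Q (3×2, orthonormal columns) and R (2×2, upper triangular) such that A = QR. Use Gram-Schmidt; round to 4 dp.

a_1 = (-4, -2, -3); ‖a_1‖ = 5.3852, so q_1 = (-0.7428, -0.3714, -0.5571).
q_1·a_2 = (-0.7428)·4 + (-0.3714)·0 + (-0.5571)·3 = -4.6424.
u_2 = a_2 + 4.6424·q_1 = (0.5517, -1.7241, 0.4138).
‖u_2‖ = 1.8570, so q_2 = (0.2971, -0.9285, 0.2228).

Q = [[-0.7428, 0.2971], [-0.3714, -0.9285], [-0.5571, 0.2228]], R = [[5.3852, -4.6424], [0.0000, 1.8570]]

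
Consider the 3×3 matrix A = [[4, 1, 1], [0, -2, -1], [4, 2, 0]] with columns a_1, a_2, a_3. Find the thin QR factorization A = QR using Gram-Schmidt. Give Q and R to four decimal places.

Q = [[0.7071, -0.2357, 0.6667], [0.0000, -0.9428, -0.3333], [0.7071, 0.2357, -0.6667]], R = [[5.6569, 2.1213, 0.7071], [0.0000, 2.1213, 0.7071], [0.0000, 0.0000, 1.0000]]

a_1 = (4, 0, 4); ‖a_1‖ = 5.6569, so q_1 = (0.7071, 0.0000, 0.7071).
q_1·a_2 = 0.7071·1 + 0.0000·(-2) + 0.7071·2 = 2.1213.
u_2 = a_2 − 2.1213·q_1 = (-0.5000, -2.0000, 0.5000).
‖u_2‖ = 2.1213, so q_2 = (-0.2357, -0.9428, 0.2357).
q_1·a_3 = 0.7071·1 + 0.0000·(-1) + 0.7071·0 = 0.7071; q_2·a_3 = (-0.2357)·1 + (-0.9428)·(-1) + 0.2357·0 = 0.7071.
u_3 = a_3 − 0.7071·q_1 − 0.7071·q_2 = (0.6667, -0.3333, -0.6667).
‖u_3‖ = 1.0000, so q_3 = (0.6667, -0.3333, -0.6667).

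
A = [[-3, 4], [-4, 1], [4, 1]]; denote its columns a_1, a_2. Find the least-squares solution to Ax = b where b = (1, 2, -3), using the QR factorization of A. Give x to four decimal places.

x = (-0.6364, -0.2576)

q_1 = a_1/‖a_1‖ = (-3, -4, 4)/6.4031 = (-0.4685, -0.6247, 0.6247).
r_{12} = q_1·a_2 = -1.8741.
u_2 = a_2 + 1.8741·q_1 = (3.1220, -0.1707, 2.1707).
‖u_2‖ = 3.8063, so q_2 = (0.8202, -0.0449, 0.5703).
Qᵀb = (-3.5920, -0.9804).
Back-substitute: x_2 = -0.9804/3.8063 = -0.2576.
x_1 = (-3.5920 + 1.8741·(-0.2576))/6.4031 = -0.6364.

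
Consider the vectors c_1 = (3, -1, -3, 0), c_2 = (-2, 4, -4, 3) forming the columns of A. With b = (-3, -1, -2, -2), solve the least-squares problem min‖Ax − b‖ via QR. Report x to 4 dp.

x = (-0.1152, 0.0940)

c_1 = (3, -1, -3, 0); ‖c_1‖ = 4.3589, so q_1 = (0.6882, -0.2294, -0.6882, 0.0000).
q_1·c_2 = 0.6882·(-2) + (-0.2294)·4 + (-0.6882)·(-4) + 0.0000·3 = 0.4588.
u_2 = c_2 − 0.4588·q_1 = (-2.3158, 4.1053, -3.6842, 3.0000).
‖u_2‖ = 6.6925, so q_2 = (-0.3460, 0.6134, -0.5505, 0.4483).
Qᵀb = (-0.4588, 0.6291).
Back-substitute: x_2 = 0.6291/6.6925 = 0.0940.
x_1 = (-0.4588 − 0.4588·0.0940)/4.3589 = -0.1152.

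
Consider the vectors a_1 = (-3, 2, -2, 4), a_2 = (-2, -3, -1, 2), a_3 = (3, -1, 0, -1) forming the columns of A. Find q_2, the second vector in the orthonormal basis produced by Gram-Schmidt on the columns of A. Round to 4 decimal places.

a_1 = (-3, 2, -2, 4); ‖a_1‖ = 5.7446, so q_1 = (-0.5222, 0.3482, -0.3482, 0.6963).
q_1·a_2 = (-0.5222)·(-2) + 0.3482·(-3) + (-0.3482)·(-1) + 0.6963·2 = 1.7408.
u_2 = a_2 − 1.7408·q_1 = (-1.0909, -3.6061, -0.3939, 0.7879).
‖u_2‖ = 3.8691, so q_2 = (-0.2820, -0.9320, -0.1018, 0.2036).

q_2 = (-0.2820, -0.9320, -0.1018, 0.2036)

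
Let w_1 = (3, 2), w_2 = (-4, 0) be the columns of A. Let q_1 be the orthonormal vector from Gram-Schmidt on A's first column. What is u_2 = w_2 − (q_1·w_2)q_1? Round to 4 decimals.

u_2 = (-1.2308, 1.8462)

q_1 = w_1/‖w_1‖ = (3, 2)/3.6056 = (0.8321, 0.5547).
r_{12} = q_1·w_2 = -3.3282.
u_2 = w_2 + 3.3282·q_1 = (-1.2308, 1.8462).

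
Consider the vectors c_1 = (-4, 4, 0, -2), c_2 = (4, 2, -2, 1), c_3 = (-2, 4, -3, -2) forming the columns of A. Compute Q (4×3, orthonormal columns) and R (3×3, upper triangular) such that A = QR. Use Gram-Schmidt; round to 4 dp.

Q = [[-0.6667, 0.6128, -0.1882], [0.6667, 0.6600, -0.3406], [0.0000, -0.4243, -0.8693], [-0.3333, 0.0943, -0.3047]], R = [[6.0000, -1.6667, 4.6667], [0.0000, 4.7140, 2.4984], [0.0000, 0.0000, 2.2316]]

c_1 = (-4, 4, 0, -2); ‖c_1‖ = 6.0000, so e_1 = (-0.6667, 0.6667, 0.0000, -0.3333).
e_1·c_2 = (-0.6667)·4 + 0.6667·2 + 0.0000·(-2) + (-0.3333)·1 = -1.6667.
u_2 = c_2 + 1.6667·e_1 = (2.8889, 3.1111, -2.0000, 0.4444).
‖u_2‖ = 4.7140, so e_2 = (0.6128, 0.6600, -0.4243, 0.0943).
e_1·c_3 = (-0.6667)·(-2) + 0.6667·4 + 0.0000·(-3) + (-0.3333)·(-2) = 4.6667; e_2·c_3 = 0.6128·(-2) + 0.6600·4 + (-0.4243)·(-3) + 0.0943·(-2) = 2.4984.
u_3 = c_3 − 4.6667·e_1 − 2.4984·e_2 = (-0.4200, -0.7600, -1.9400, -0.6800).
‖u_3‖ = 2.2316, so e_3 = (-0.1882, -0.3406, -0.8693, -0.3047).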